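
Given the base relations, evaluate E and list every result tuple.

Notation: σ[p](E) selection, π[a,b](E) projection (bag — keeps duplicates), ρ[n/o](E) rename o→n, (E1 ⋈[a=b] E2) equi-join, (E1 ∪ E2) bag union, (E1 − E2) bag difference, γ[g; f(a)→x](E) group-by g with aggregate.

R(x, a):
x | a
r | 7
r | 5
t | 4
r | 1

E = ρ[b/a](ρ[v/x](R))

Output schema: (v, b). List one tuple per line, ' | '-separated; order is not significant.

Row counts bottom-up:
  R → 4
  ρ[v/x](R) → 4
  ρ[b/a](ρ[v/x](R)) → 4

== RESULT ==
v | b
r | 1
r | 5
r | 7
t | 4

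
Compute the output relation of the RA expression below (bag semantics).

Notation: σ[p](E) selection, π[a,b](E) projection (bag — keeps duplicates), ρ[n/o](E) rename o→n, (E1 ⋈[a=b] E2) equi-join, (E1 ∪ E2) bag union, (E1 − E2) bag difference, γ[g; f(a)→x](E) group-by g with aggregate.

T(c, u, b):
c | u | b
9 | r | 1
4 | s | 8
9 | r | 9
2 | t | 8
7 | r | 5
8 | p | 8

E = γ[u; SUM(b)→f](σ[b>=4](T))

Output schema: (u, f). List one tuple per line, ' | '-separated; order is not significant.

Subexpression sizes:
  T → 6
  σ[b>=4](T) → 5
  γ[u; SUM(b)→f](σ[b>=4](T)) → 4

== RESULT ==
u | f
p | 8
r | 14
s | 8
t | 8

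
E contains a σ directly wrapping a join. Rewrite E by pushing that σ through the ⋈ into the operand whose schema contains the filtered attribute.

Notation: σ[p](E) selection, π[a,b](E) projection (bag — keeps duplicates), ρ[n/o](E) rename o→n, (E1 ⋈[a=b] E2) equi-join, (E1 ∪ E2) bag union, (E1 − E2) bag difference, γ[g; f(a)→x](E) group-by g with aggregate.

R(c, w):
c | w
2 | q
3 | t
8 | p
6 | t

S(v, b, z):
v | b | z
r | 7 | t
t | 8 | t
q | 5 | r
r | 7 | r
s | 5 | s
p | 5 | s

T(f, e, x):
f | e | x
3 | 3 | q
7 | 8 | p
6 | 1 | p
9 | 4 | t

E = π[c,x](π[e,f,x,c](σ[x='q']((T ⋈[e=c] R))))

σ filters on x, owned by the left side.
E' = π[c,x](π[e,f,x,c]((σ[x='q'](T) ⋈[e=c] R)))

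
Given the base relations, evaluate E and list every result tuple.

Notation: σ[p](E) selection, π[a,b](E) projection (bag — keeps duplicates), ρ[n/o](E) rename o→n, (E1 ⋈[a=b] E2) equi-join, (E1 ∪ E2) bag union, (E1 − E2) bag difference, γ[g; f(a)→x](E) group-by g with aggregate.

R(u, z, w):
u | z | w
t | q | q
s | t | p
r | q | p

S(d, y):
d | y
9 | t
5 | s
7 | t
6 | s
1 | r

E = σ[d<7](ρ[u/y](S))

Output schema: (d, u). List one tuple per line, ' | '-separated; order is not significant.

Row counts bottom-up:
  S → 5
  ρ[u/y](S) → 5
  σ[d<7](ρ[u/y](S)) → 3

== RESULT ==
d | u
1 | r
5 | s
6 | s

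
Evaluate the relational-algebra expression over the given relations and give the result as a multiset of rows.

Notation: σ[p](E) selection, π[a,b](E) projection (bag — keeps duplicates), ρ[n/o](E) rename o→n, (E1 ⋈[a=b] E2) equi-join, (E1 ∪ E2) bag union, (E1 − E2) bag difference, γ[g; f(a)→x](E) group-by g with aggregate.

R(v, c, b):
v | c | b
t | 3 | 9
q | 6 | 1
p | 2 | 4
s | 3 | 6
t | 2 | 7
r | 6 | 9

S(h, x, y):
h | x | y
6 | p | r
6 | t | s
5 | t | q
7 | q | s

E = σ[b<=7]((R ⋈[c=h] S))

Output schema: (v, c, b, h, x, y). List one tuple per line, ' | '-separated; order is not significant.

Subexpression sizes:
  R → 6
  S → 4
  (R ⋈[c=h] S) → 4
  σ[b<=7]((R ⋈[c=h] S)) → 2

== RESULT ==
v | c | b | h | x | y
q | 6 | 1 | 6 | p | r
q | 6 | 1 | 6 | t | s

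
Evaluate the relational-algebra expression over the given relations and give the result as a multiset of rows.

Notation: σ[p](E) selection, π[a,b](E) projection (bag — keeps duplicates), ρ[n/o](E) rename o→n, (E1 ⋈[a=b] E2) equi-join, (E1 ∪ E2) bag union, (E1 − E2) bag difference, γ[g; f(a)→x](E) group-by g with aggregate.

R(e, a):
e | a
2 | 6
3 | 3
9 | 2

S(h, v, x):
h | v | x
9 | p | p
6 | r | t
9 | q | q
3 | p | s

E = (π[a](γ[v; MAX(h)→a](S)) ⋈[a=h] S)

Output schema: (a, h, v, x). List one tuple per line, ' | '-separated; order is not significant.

Per-node cardinality:
  S → 4
  γ[v; MAX(h)→a](S) → 3
  π[a](γ[v; MAX(h)→a](S)) → 3
  S → 4
  (π[a](γ[v; MAX(h)→a](S)) ⋈[a=h] S) → 5

== RESULT ==
a | h | v | x
6 | 6 | r | t
9 | 9 | p | p
9 | 9 | p | p
9 | 9 | q | q
9 | 9 | q | q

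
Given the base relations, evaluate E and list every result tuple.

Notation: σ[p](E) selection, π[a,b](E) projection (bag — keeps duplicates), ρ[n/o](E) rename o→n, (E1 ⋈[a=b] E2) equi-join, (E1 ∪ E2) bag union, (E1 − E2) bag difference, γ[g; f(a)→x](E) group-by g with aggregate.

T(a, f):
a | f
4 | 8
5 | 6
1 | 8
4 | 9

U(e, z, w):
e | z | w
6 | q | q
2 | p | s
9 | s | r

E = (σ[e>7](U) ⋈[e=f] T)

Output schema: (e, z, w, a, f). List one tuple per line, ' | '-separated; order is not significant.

Per-node cardinality:
  U → 3
  σ[e>7](U) → 1
  T → 4
  (σ[e>7](U) ⋈[e=f] T) → 1

== RESULT ==
e | z | w | a | f
9 | s | r | 4 | 9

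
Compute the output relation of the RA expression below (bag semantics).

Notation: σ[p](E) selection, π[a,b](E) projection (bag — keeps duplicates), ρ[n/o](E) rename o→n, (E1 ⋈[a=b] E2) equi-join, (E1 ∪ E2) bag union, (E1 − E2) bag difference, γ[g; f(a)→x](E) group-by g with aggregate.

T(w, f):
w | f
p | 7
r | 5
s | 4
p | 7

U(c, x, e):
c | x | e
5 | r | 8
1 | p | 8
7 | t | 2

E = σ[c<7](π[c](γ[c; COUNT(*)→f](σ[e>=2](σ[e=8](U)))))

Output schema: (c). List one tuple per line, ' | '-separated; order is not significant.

Stepwise |·|:
  U → 3
  σ[e=8](U) → 2
  σ[e>=2](σ[e=8](U)) → 2
  γ[c; COUNT(*)→f](σ[e>=2](σ[e=8](U))) → 2
  π[c](γ[c; COUNT(*)→f](σ[e>=2](σ[e=8](U)))) → 2
  σ[c<7](π[c](γ[c; COUNT(*)→f](σ[e>=2](σ[e=8](U))))) → 2

== RESULT ==
c
1
5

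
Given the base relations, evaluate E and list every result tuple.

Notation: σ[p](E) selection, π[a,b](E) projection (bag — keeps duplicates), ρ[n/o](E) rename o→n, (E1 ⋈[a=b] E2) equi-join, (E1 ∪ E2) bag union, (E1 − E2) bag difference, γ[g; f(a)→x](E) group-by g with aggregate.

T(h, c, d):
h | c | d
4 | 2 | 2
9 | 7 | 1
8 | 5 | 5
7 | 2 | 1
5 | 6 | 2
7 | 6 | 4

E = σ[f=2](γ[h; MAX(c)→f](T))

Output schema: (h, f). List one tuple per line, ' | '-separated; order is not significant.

Row counts bottom-up:
  T → 6
  γ[h; MAX(c)→f](T) → 5
  σ[f=2](γ[h; MAX(c)→f](T)) → 1

== RESULT ==
h | f
4 | 2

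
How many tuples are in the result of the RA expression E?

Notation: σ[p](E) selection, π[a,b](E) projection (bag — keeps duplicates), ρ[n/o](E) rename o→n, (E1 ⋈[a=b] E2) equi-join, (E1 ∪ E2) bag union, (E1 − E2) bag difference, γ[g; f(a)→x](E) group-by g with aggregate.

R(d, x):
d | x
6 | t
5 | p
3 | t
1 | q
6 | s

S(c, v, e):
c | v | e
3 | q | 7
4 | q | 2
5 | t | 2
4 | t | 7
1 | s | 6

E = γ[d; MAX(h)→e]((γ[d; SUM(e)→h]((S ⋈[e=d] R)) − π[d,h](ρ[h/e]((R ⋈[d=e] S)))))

Subexpression sizes:
  S → 5
  R → 5
  (S ⋈[e=d] R) → 2
  γ[d; SUM(e)→h]((S ⋈[e=d] R)) → 1
  R → 5
  S → 5
  (R ⋈[d=e] S) → 2
  ρ[h/e]((R ⋈[d=e] S)) → 2
  π[d,h](ρ[h/e]((R ⋈[d=e] S))) → 2
  (γ[d; SUM(e)→h]((S ⋈[e=d] R)) − π[d,h](ρ[h/e]((R ⋈[d=e] S)))) → 1
  γ[d; MAX(h)→e]((γ[d; SUM(e)→h]((S ⋈[e=d] R)) − π[d,h](ρ[h/e]((R ⋈[d=e] S))))) → 1

|E| = 1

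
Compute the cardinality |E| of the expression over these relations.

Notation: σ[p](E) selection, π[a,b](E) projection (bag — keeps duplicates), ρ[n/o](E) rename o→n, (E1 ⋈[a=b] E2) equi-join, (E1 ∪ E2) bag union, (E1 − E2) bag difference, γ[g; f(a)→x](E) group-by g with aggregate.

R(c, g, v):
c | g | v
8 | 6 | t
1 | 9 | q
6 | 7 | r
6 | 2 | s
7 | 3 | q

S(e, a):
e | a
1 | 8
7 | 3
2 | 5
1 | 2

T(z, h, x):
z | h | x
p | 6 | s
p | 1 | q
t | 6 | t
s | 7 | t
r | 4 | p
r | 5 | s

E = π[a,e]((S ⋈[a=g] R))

Subexpression sizes:
  S → 4
  R → 5
  (S ⋈[a=g] R) → 2
  π[a,e]((S ⋈[a=g] R)) → 2

|E| = 2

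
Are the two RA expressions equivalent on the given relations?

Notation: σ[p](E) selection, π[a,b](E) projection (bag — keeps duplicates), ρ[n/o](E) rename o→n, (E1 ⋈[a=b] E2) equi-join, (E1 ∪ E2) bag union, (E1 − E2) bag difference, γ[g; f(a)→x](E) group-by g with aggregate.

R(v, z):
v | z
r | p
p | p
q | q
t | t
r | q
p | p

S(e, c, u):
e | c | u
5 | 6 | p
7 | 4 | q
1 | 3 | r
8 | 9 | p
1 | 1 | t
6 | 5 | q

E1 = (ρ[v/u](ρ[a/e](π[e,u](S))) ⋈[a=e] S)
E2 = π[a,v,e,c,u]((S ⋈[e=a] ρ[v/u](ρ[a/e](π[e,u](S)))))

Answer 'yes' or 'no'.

E1 subexpression sizes:
  S → 6
  π[e,u](S) → 6
  ρ[a/e](π[e,u](S)) → 6
  ρ[v/u](ρ[a/e](π[e,u](S))) → 6
  S → 6
  (ρ[v/u](ρ[a/e](π[e,u](S))) ⋈[a=e] S) → 8
E2 subexpression sizes:
  S → 6
  S → 6
  π[e,u](S) → 6
  ρ[a/e](π[e,u](S)) → 6
  ρ[v/u](ρ[a/e](π[e,u](S))) → 6
  (S ⋈[e=a] ρ[v/u](ρ[a/e](π[e,u](S)))) → 8
  π[a,v,e,c,u]((S ⋈[e=a] ρ[v/u](ρ[a/e](π[e,u](S))))) → 8

E1 and E2 produce the same multiset:
a | v | e | c | u
1 | r | 1 | 1 | t
1 | r | 1 | 3 | r
1 | t | 1 | 1 | t
1 | t | 1 | 3 | r
5 | p | 5 | 6 | p
6 | q | 6 | 5 | q
7 | q | 7 | 4 | q
8 | p | 8 | 9 | p

yes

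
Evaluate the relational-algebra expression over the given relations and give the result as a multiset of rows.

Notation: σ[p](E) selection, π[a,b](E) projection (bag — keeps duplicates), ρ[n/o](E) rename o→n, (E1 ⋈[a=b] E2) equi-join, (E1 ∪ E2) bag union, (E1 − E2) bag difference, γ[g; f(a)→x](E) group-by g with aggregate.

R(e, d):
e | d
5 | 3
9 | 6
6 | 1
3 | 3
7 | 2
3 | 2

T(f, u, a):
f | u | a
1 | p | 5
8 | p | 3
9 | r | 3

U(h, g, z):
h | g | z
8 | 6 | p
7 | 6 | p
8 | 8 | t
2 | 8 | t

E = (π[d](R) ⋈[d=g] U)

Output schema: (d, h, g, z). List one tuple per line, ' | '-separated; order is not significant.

Per-node cardinality:
  R → 6
  π[d](R) → 6
  U → 4
  (π[d](R) ⋈[d=g] U) → 2

== RESULT ==
d | h | g | z
6 | 7 | 6 | p
6 | 8 | 6 | p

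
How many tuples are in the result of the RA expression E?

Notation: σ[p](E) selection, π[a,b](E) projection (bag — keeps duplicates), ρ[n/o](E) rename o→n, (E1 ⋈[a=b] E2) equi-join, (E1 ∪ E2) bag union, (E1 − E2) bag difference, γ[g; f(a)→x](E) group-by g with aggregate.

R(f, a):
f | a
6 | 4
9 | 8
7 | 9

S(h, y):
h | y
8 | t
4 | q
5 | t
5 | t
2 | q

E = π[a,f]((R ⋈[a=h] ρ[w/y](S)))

Stepwise |·|:
  R → 3
  S → 5
  ρ[w/y](S) → 5
  (R ⋈[a=h] ρ[w/y](S)) → 2
  π[a,f]((R ⋈[a=h] ρ[w/y](S))) → 2

|E| = 2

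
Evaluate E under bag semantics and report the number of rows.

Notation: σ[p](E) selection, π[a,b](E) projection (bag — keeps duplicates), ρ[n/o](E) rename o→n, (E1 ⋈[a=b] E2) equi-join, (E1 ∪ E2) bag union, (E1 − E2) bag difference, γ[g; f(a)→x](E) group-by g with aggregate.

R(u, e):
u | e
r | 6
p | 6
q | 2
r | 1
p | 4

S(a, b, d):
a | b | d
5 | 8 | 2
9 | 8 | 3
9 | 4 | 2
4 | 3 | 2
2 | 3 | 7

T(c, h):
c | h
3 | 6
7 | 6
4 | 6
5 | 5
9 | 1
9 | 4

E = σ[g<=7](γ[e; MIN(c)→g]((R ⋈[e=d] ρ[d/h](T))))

Stepwise |·|:
  R → 5
  T → 6
  ρ[d/h](T) → 6
  (R ⋈[e=d] ρ[d/h](T)) → 8
  γ[e; MIN(c)→g]((R ⋈[e=d] ρ[d/h](T))) → 3
  σ[g<=7](γ[e; MIN(c)→g]((R ⋈[e=d] ρ[d/h](T)))) → 1

|E| = 1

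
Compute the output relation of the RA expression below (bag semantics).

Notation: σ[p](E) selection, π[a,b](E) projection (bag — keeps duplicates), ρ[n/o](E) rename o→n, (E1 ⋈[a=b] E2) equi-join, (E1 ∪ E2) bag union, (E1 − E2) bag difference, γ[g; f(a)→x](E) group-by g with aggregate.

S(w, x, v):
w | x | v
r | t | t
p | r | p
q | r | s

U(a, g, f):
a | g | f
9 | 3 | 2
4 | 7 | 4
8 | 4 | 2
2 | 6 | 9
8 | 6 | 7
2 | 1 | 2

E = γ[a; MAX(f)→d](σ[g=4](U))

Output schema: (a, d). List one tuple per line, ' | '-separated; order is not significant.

Subexpression sizes:
  U → 6
  σ[g=4](U) → 1
  γ[a; MAX(f)→d](σ[g=4](U)) → 1

== RESULT ==
a | d
8 | 2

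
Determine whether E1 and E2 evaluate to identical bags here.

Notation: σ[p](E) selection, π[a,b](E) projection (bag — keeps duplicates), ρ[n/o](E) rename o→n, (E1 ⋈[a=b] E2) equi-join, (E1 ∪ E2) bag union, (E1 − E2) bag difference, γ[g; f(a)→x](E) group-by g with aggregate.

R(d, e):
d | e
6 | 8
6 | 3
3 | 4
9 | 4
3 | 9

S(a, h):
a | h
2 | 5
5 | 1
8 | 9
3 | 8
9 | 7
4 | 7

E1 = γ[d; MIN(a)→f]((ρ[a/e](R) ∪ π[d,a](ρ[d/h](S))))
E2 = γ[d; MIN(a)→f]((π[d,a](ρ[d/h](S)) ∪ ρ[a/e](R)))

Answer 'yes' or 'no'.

E1 subexpression sizes:
  R → 5
  ρ[a/e](R) → 5
  S → 6
  ρ[d/h](S) → 6
  π[d,a](ρ[d/h](S)) → 6
  (ρ[a/e](R) ∪ π[d,a](ρ[d/h](S))) → 11
  γ[d; MIN(a)→f]((ρ[a/e](R) ∪ π[d,a](ρ[d/h](S)))) → 7
E2 subexpression sizes:
  S → 6
  ρ[d/h](S) → 6
  π[d,a](ρ[d/h](S)) → 6
  R → 5
  ρ[a/e](R) → 5
  (π[d,a](ρ[d/h](S)) ∪ ρ[a/e](R)) → 11
  γ[d; MIN(a)→f]((π[d,a](ρ[d/h](S)) ∪ ρ[a/e](R))) → 7

E1 and E2 produce the same multiset:
d | f
1 | 5
3 | 4
5 | 2
6 | 3
7 | 4
8 | 3
9 | 4

yes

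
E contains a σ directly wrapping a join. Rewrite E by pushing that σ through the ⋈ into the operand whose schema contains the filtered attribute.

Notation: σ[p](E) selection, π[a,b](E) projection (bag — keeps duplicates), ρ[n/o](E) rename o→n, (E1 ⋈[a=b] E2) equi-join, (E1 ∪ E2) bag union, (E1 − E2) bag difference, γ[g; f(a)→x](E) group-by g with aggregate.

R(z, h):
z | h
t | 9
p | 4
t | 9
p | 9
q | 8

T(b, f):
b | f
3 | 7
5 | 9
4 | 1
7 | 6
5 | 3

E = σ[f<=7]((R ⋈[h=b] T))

σ filters on f, owned by the right side.
E' = (R ⋈[h=b] σ[f<=7](T))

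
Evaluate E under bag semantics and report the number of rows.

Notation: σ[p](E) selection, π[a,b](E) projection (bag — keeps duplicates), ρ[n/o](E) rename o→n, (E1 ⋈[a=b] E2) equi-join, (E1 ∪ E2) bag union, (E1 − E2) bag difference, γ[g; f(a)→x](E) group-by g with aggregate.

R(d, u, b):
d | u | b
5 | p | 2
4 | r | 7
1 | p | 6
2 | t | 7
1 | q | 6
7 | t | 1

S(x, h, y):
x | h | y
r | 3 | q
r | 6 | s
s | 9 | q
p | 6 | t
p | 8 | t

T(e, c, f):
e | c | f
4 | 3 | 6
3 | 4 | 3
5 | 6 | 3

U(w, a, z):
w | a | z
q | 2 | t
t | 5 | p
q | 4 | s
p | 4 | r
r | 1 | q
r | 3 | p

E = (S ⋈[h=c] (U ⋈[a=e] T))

Row counts bottom-up:
  S → 5
  U → 6
  T → 3
  (U ⋈[a=e] T) → 4
  (S ⋈[h=c] (U ⋈[a=e] T)) → 4

|E| = 4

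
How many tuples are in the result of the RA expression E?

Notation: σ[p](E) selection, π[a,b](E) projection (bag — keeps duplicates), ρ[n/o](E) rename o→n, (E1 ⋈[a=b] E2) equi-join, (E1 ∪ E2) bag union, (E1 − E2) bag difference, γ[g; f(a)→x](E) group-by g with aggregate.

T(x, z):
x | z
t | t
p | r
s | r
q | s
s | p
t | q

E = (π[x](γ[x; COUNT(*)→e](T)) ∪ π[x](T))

Row counts bottom-up:
  T → 6
  γ[x; COUNT(*)→e](T) → 4
  π[x](γ[x; COUNT(*)→e](T)) → 4
  T → 6
  π[x](T) → 6
  (π[x](γ[x; COUNT(*)→e](T)) ∪ π[x](T)) → 10

|E| = 10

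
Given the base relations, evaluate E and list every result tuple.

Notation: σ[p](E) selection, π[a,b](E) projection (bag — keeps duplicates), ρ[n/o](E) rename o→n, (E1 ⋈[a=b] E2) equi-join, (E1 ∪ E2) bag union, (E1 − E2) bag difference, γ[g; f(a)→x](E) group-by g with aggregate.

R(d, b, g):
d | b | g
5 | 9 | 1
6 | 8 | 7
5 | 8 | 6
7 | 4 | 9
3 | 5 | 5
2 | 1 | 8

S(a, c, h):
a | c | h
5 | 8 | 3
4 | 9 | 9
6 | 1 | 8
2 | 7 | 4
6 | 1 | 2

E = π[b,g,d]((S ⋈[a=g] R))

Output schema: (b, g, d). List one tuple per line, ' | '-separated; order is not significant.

Stepwise |·|:
  S → 5
  R → 6
  (S ⋈[a=g] R) → 3
  π[b,g,d]((S ⋈[a=g] R)) → 3

== RESULT ==
b | g | d
5 | 5 | 3
8 | 6 | 5
8 | 6 | 5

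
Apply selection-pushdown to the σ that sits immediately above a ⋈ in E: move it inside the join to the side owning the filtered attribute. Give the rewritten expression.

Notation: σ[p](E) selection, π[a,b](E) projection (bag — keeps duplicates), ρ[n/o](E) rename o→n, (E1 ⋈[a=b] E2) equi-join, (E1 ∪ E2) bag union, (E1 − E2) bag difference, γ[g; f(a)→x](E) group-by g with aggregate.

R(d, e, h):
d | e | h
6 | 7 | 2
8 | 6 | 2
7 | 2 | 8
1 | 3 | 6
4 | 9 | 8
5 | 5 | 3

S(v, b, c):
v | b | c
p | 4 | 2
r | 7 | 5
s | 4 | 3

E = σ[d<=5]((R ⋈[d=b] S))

σ filters on d, owned by the left side.
E' = (σ[d<=5](R) ⋈[d=b] S)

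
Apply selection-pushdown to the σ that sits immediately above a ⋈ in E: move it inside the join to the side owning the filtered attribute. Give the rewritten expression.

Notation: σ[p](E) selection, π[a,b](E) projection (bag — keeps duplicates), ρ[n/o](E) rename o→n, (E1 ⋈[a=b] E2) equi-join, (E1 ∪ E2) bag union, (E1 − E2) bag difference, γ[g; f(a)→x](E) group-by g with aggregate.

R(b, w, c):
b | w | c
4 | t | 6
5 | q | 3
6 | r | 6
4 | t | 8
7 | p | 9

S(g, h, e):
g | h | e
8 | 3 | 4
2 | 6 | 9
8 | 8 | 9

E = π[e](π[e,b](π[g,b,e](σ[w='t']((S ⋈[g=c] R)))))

σ filters on w, owned by the right side.
E' = π[e](π[e,b](π[g,b,e]((S ⋈[g=c] σ[w='t'](R)))))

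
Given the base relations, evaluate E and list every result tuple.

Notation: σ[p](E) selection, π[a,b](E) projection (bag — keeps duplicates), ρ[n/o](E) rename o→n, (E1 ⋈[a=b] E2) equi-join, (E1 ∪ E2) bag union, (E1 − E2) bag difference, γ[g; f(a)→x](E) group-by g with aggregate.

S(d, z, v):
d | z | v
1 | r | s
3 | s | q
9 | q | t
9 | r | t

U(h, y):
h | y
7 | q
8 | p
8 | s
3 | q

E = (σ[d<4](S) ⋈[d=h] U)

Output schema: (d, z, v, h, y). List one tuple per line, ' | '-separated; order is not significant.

Per-node cardinality:
  S → 4
  σ[d<4](S) → 2
  U → 4
  (σ[d<4](S) ⋈[d=h] U) → 1

== RESULT ==
d | z | v | h | y
3 | s | q | 3 | q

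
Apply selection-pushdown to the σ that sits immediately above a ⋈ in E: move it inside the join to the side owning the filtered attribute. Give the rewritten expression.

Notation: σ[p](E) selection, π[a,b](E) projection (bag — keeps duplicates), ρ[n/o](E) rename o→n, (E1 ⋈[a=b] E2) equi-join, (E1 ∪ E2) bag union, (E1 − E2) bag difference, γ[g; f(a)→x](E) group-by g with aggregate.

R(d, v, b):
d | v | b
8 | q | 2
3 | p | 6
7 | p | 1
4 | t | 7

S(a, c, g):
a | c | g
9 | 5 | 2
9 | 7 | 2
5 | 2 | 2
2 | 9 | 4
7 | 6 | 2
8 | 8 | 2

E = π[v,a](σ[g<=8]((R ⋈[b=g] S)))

σ filters on g, owned by the right side.
E' = π[v,a]((R ⋈[b=g] σ[g<=8](S)))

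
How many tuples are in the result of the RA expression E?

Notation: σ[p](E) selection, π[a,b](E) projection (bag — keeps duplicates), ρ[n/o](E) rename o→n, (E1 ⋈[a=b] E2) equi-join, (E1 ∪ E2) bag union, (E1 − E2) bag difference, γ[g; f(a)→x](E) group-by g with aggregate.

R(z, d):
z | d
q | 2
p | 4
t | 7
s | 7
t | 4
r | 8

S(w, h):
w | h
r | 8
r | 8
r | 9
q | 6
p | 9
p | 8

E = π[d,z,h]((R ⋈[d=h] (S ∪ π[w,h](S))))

Stepwise |·|:
  R → 6
  S → 6
  S → 6
  π[w,h](S) → 6
  (S ∪ π[w,h](S)) → 12
  (R ⋈[d=h] (S ∪ π[w,h](S))) → 6
  π[d,z,h]((R ⋈[d=h] (S ∪ π[w,h](S)))) → 6

|E| = 6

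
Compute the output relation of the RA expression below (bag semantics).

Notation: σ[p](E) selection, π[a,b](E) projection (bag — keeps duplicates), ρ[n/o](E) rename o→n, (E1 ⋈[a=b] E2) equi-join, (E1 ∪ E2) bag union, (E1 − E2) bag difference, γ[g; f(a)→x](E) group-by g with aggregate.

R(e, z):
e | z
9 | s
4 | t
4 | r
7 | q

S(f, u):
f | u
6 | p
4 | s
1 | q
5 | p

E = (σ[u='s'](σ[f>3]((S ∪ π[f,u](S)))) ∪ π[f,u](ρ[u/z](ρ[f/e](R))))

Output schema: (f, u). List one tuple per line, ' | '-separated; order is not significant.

Row counts bottom-up:
  S → 4
  S → 4
  π[f,u](S) → 4
  (S ∪ π[f,u](S)) → 8
  σ[f>3]((S ∪ π[f,u](S))) → 6
  σ[u='s'](σ[f>3]((S ∪ π[f,u](S)))) → 2
  R → 4
  ρ[f/e](R) → 4
  ρ[u/z](ρ[f/e](R)) → 4
  π[f,u](ρ[u/z](ρ[f/e](R))) → 4
  (σ[u='s'](σ[f>3]((S ∪ π[f,u](S)))) ∪ π[f,u](ρ[u/z](ρ[f/e](R)))) → 6

== RESULT ==
f | u
4 | r
4 | s
4 | s
4 | t
7 | q
9 | s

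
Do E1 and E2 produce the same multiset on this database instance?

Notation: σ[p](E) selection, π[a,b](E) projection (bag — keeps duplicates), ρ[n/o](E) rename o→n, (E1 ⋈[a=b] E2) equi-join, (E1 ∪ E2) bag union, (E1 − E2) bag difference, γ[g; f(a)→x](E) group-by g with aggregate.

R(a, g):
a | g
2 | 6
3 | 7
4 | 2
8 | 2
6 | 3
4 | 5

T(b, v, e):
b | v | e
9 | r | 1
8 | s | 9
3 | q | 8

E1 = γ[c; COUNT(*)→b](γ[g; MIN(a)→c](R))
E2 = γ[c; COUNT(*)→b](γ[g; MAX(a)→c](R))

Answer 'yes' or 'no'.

E1 subexpression sizes:
  R → 6
  γ[g; MIN(a)→c](R) → 5
  γ[c; COUNT(*)→b](γ[g; MIN(a)→c](R)) → 4
E2 subexpression sizes:
  R → 6
  γ[g; MAX(a)→c](R) → 5
  γ[c; COUNT(*)→b](γ[g; MAX(a)→c](R)) → 5

E1 result:
c | b
2 | 1
3 | 1
4 | 2
6 | 1
E2 result:
c | b
2 | 1
3 | 1
4 | 1
6 | 1
8 | 1
Witness: (8, 1) appears 0× in E1 but 1× in E2.

no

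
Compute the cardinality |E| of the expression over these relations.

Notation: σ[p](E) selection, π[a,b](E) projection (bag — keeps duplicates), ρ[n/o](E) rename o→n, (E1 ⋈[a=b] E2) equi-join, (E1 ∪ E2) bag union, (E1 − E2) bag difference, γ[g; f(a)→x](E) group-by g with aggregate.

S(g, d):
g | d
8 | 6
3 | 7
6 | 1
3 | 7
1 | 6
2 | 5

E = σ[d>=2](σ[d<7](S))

Per-node cardinality:
  S → 6
  σ[d<7](S) → 4
  σ[d>=2](σ[d<7](S)) → 3

|E| = 3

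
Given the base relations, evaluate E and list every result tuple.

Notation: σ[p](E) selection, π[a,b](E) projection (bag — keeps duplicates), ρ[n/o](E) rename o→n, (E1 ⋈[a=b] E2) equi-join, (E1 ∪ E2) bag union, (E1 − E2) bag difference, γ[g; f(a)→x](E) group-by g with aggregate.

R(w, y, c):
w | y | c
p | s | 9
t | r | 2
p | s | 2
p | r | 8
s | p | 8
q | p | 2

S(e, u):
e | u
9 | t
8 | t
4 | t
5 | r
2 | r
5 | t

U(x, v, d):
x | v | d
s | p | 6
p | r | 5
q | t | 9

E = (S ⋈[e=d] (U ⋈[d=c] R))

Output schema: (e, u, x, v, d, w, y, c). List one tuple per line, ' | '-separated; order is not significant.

Subexpression sizes:
  S → 6
  U → 3
  R → 6
  (U ⋈[d=c] R) → 1
  (S ⋈[e=d] (U ⋈[d=c] R)) → 1

== RESULT ==
e | u | x | v | d | w | y | c
9 | t | q | t | 9 | p | s | 9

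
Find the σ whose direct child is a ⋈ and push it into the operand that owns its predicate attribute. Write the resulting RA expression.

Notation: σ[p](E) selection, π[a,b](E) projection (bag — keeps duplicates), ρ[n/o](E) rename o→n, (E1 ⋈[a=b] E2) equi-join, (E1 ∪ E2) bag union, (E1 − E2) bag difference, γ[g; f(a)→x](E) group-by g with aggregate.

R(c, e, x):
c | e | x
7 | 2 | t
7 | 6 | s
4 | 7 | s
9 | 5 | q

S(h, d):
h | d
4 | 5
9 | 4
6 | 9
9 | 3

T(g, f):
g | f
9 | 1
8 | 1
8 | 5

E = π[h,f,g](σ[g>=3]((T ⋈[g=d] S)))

σ filters on g, owned by the left side.
E' = π[h,f,g]((σ[g>=3](T) ⋈[g=d] S))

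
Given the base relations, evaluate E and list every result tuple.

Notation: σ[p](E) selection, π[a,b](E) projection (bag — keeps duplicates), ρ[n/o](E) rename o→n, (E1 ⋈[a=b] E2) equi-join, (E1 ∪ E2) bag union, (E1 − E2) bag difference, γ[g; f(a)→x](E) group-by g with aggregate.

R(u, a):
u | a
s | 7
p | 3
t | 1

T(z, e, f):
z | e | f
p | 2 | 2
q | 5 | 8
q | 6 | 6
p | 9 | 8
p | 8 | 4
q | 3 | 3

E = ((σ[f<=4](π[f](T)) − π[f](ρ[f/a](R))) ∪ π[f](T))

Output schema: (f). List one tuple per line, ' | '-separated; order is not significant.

Per-node cardinality:
  T → 6
  π[f](T) → 6
  σ[f<=4](π[f](T)) → 3
  R → 3
  ρ[f/a](R) → 3
  π[f](ρ[f/a](R)) → 3
  (σ[f<=4](π[f](T)) − π[f](ρ[f/a](R))) → 2
  T → 6
  π[f](T) → 6
  ((σ[f<=4](π[f](T)) − π[f](ρ[f/a](R))) ∪ π[f](T)) → 8

== RESULT ==
f
2
2
3
4
4
6
8
8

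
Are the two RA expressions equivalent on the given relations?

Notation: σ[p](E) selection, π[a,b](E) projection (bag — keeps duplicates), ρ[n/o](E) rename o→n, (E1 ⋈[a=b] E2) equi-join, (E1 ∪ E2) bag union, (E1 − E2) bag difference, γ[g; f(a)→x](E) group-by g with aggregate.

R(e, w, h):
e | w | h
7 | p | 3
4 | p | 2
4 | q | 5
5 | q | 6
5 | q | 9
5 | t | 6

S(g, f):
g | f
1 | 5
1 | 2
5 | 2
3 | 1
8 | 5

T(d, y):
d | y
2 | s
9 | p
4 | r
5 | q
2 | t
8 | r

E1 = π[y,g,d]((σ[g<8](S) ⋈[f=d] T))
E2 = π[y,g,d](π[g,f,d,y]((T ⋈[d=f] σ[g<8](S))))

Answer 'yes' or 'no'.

E1 row counts bottom-up:
  S → 5
  σ[g<8](S) → 4
  T → 6
  (σ[g<8](S) ⋈[f=d] T) → 5
  π[y,g,d]((σ[g<8](S) ⋈[f=d] T)) → 5
E2 row counts bottom-up:
  T → 6
  S → 5
  σ[g<8](S) → 4
  (T ⋈[d=f] σ[g<8](S)) → 5
  π[g,f,d,y]((T ⋈[d=f] σ[g<8](S))) → 5
  π[y,g,d](π[g,f,d,y]((T ⋈[d=f] σ[g<8](S)))) → 5

E1 and E2 produce the same multiset:
y | g | d
q | 1 | 5
s | 1 | 2
s | 5 | 2
t | 1 | 2
t | 5 | 2

yes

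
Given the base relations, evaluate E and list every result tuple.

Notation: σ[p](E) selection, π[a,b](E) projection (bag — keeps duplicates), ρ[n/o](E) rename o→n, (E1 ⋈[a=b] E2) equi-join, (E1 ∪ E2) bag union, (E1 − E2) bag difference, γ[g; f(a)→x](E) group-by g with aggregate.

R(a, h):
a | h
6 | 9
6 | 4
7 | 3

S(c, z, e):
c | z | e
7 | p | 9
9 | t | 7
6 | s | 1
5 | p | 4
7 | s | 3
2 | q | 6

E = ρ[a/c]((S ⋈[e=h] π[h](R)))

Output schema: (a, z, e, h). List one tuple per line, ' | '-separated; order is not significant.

Stepwise |·|:
  S → 6
  R → 3
  π[h](R) → 3
  (S ⋈[e=h] π[h](R)) → 3
  ρ[a/c]((S ⋈[e=h] π[h](R))) → 3

== RESULT ==
a | z | e | h
5 | p | 4 | 4
7 | p | 9 | 9
7 | s | 3 | 3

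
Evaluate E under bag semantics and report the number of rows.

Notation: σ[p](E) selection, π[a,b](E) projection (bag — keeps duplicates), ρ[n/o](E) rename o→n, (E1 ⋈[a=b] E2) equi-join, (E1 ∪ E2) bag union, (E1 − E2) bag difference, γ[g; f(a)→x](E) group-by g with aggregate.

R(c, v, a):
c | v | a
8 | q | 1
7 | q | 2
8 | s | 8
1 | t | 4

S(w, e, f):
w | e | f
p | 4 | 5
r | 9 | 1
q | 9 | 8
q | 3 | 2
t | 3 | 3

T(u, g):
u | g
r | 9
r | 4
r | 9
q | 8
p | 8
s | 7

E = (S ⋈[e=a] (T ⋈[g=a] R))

Per-node cardinality:
  S → 5
  T → 6
  R → 4
  (T ⋈[g=a] R) → 3
  (S ⋈[e=a] (T ⋈[g=a] R)) → 1

|E| = 1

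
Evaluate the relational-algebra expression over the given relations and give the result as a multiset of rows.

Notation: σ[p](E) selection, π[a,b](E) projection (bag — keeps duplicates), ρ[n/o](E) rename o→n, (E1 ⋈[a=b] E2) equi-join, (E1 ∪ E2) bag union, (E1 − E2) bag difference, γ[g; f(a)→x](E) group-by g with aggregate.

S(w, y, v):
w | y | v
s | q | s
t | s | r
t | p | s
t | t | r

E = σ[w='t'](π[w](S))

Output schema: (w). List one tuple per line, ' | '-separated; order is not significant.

Stepwise |·|:
  S → 4
  π[w](S) → 4
  σ[w='t'](π[w](S)) → 3

== RESULT ==
w
t
t
t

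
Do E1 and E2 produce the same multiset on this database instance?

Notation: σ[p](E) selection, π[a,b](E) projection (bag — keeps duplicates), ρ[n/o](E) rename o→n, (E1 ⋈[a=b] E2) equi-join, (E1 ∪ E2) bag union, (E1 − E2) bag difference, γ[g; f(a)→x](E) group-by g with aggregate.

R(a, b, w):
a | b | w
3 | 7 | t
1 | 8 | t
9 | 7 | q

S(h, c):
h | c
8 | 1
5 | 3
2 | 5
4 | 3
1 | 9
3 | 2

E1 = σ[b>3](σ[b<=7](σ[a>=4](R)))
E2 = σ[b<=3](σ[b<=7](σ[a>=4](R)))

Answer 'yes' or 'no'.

E1 per-node cardinality:
  R → 3
  σ[a>=4](R) → 1
  σ[b<=7](σ[a>=4](R)) → 1
  σ[b>3](σ[b<=7](σ[a>=4](R))) → 1
E2 per-node cardinality:
  R → 3
  σ[a>=4](R) → 1
  σ[b<=7](σ[a>=4](R)) → 1
  σ[b<=3](σ[b<=7](σ[a>=4](R))) → 0

E1 result:
a | b | w
9 | 7 | q
E2 result:
a | b | w
(0 rows)
Witness: (9, 7, 'q') appears 1× in E1 but 0× in E2.

no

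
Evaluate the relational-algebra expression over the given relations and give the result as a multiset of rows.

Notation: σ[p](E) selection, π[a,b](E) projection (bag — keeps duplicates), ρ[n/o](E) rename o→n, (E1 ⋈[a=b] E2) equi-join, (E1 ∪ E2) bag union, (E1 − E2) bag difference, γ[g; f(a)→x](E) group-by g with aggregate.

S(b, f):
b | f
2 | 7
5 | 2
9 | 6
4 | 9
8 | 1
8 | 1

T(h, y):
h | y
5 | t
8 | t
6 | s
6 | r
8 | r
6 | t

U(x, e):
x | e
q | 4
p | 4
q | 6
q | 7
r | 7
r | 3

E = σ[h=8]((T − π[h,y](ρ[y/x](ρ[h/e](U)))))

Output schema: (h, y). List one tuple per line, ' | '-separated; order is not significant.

Subexpression sizes:
  T → 6
  U → 6
  ρ[h/e](U) → 6
  ρ[y/x](ρ[h/e](U)) → 6
  π[h,y](ρ[y/x](ρ[h/e](U))) → 6
  (T − π[h,y](ρ[y/x](ρ[h/e](U)))) → 6
  σ[h=8]((T − π[h,y](ρ[y/x](ρ[h/e](U))))) → 2

== RESULT ==
h | y
8 | r
8 | t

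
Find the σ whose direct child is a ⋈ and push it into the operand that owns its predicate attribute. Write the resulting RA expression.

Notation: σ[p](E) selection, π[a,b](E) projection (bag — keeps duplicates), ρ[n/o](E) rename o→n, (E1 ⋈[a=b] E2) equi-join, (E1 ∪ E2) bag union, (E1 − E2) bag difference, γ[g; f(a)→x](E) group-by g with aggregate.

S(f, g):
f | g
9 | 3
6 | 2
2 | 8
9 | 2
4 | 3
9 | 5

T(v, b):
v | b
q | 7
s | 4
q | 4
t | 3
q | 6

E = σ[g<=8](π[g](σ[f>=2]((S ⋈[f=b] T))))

σ filters on f, owned by the left side.
E' = σ[g<=8](π[g]((σ[f>=2](S) ⋈[f=b] T)))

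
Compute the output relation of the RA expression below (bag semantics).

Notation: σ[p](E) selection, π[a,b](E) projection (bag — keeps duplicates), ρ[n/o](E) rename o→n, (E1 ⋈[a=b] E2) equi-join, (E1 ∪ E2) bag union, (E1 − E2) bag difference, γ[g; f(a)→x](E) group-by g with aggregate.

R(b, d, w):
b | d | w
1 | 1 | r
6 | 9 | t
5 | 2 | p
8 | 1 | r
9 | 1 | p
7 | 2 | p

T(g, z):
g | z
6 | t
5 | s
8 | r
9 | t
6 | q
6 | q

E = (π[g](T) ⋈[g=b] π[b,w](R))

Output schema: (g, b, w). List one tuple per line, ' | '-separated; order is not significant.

Subexpression sizes:
  T → 6
  π[g](T) → 6
  R → 6
  π[b,w](R) → 6
  (π[g](T) ⋈[g=b] π[b,w](R)) → 6

== RESULT ==
g | b | w
5 | 5 | p
6 | 6 | t
6 | 6 | t
6 | 6 | t
8 | 8 | r
9 | 9 | p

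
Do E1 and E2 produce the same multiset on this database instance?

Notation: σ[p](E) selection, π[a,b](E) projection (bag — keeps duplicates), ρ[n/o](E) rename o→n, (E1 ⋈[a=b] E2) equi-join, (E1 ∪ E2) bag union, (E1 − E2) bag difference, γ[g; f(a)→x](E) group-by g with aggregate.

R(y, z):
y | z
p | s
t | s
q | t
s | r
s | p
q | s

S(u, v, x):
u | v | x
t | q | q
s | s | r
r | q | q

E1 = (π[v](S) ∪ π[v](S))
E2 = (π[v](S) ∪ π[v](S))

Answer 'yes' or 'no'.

E1 stepwise |·|:
  S → 3
  π[v](S) → 3
  S → 3
  π[v](S) → 3
  (π[v](S) ∪ π[v](S)) → 6
E2 stepwise |·|:
  S → 3
  π[v](S) → 3
  S → 3
  π[v](S) → 3
  (π[v](S) ∪ π[v](S)) → 6

E1 and E2 produce the same multiset:
v
q
q
q
q
s
s

yes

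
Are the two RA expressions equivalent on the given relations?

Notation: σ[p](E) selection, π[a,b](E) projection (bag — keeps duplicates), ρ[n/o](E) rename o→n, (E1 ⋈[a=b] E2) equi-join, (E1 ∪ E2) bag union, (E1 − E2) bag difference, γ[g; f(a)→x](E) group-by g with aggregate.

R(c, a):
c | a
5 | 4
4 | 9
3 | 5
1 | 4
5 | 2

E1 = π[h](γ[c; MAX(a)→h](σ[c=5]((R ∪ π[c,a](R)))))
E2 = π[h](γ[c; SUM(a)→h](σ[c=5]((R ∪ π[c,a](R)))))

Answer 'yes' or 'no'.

E1 per-node cardinality:
  R → 5
  R → 5
  π[c,a](R) → 5
  (R ∪ π[c,a](R)) → 10
  σ[c=5]((R ∪ π[c,a](R))) → 4
  γ[c; MAX(a)→h](σ[c=5]((R ∪ π[c,a](R)))) → 1
  π[h](γ[c; MAX(a)→h](σ[c=5]((R ∪ π[c,a](R))))) → 1
E2 per-node cardinality:
  R → 5
  R → 5
  π[c,a](R) → 5
  (R ∪ π[c,a](R)) → 10
  σ[c=5]((R ∪ π[c,a](R))) → 4
  γ[c; SUM(a)→h](σ[c=5]((R ∪ π[c,a](R)))) → 1
  π[h](γ[c; SUM(a)→h](σ[c=5]((R ∪ π[c,a](R))))) → 1

E1 result:
h
4
E2 result:
h
12
Witness: (12,) appears 0× in E1 but 1× in E2.

no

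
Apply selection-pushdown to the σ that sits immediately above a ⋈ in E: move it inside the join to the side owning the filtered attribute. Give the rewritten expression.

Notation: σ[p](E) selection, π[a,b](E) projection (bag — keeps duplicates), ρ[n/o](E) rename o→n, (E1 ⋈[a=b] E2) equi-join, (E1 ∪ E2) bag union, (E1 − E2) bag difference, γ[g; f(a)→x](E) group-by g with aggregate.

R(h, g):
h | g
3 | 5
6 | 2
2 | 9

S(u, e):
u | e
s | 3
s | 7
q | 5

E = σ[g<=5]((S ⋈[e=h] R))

σ filters on g, owned by the right side.
E' = (S ⋈[e=h] σ[g<=5](R))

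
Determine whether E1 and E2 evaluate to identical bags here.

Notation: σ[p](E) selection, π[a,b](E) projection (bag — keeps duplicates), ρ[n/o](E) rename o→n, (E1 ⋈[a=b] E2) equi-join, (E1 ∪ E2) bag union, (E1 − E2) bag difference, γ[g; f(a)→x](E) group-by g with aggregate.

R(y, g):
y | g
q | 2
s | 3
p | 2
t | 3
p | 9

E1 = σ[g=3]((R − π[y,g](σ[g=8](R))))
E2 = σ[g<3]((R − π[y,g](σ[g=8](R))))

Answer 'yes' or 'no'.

E1 stepwise |·|:
  R → 5
  R → 5
  σ[g=8](R) → 0
  π[y,g](σ[g=8](R)) → 0
  (R − π[y,g](σ[g=8](R))) → 5
  σ[g=3]((R − π[y,g](σ[g=8](R)))) → 2
E2 stepwise |·|:
  R → 5
  R → 5
  σ[g=8](R) → 0
  π[y,g](σ[g=8](R)) → 0
  (R − π[y,g](σ[g=8](R))) → 5
  σ[g<3]((R − π[y,g](σ[g=8](R)))) → 2

E1 result:
y | g
s | 3
t | 3
E2 result:
y | g
p | 2
q | 2
Witness: ('t', 3) appears 1× in E1 but 0× in E2.

no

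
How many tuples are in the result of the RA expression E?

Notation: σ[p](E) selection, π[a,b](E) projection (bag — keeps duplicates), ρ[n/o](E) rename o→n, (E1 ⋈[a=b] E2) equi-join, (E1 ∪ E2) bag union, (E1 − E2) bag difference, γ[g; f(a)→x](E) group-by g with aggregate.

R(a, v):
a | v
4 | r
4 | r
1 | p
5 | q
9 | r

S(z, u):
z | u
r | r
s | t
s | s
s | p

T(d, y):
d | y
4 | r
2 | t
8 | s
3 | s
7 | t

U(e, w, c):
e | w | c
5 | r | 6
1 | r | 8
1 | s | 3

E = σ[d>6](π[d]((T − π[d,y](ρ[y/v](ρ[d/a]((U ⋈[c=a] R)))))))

Subexpression sizes:
  T → 5
  U → 3
  R → 5
  (U ⋈[c=a] R) → 0
  ρ[d/a]((U ⋈[c=a] R)) → 0
  ρ[y/v](ρ[d/a]((U ⋈[c=a] R))) → 0
  π[d,y](ρ[y/v](ρ[d/a]((U ⋈[c=a] R)))) → 0
  (T − π[d,y](ρ[y/v](ρ[d/a]((U ⋈[c=a] R))))) → 5
  π[d]((T − π[d,y](ρ[y/v](ρ[d/a]((U ⋈[c=a] R)))))) → 5
  σ[d>6](π[d]((T − π[d,y](ρ[y/v](ρ[d/a]((U ⋈[c=a] R))))))) → 2

|E| = 2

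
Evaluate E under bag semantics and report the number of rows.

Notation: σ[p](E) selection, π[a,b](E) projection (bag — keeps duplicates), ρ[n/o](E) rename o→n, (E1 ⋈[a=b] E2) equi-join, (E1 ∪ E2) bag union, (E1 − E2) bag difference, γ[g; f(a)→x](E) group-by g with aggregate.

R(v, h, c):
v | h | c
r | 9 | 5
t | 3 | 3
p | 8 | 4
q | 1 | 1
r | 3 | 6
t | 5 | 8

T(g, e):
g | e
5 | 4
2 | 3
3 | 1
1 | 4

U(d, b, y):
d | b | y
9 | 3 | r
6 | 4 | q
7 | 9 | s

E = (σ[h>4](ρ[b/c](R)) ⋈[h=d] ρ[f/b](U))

Stepwise |·|:
  R → 6
  ρ[b/c](R) → 6
  σ[h>4](ρ[b/c](R)) → 3
  U → 3
  ρ[f/b](U) → 3
  (σ[h>4](ρ[b/c](R)) ⋈[h=d] ρ[f/b](U)) → 1

|E| = 1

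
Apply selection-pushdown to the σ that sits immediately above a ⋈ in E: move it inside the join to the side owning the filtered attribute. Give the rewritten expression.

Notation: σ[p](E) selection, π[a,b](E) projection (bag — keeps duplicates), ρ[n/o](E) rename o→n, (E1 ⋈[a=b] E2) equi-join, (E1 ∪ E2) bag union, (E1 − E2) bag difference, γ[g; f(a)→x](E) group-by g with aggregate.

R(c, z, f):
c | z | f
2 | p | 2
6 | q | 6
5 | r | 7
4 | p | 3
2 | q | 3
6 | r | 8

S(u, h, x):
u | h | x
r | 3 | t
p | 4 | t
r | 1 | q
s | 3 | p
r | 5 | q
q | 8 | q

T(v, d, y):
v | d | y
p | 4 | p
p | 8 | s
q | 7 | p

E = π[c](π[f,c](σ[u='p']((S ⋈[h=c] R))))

σ filters on u, owned by the left side.
E' = π[c](π[f,c]((σ[u='p'](S) ⋈[h=c] R)))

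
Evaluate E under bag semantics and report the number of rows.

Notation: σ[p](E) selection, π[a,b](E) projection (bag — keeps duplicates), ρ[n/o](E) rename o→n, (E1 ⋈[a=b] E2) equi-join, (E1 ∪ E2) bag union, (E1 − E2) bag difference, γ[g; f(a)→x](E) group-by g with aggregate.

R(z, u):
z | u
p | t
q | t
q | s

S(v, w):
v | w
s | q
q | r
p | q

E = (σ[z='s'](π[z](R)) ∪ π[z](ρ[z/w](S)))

Stepwise |·|:
  R → 3
  π[z](R) → 3
  σ[z='s'](π[z](R)) → 0
  S → 3
  ρ[z/w](S) → 3
  π[z](ρ[z/w](S)) → 3
  (σ[z='s'](π[z](R)) ∪ π[z](ρ[z/w](S))) → 3

|E| = 3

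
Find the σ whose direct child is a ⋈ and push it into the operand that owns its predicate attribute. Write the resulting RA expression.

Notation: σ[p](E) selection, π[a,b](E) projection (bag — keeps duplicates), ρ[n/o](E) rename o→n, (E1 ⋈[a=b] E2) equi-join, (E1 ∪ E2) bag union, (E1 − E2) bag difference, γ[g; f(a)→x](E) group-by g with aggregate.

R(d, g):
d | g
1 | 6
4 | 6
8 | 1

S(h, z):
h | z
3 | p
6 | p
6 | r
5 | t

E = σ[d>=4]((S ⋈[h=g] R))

σ filters on d, owned by the right side.
E' = (S ⋈[h=g] σ[d>=4](R))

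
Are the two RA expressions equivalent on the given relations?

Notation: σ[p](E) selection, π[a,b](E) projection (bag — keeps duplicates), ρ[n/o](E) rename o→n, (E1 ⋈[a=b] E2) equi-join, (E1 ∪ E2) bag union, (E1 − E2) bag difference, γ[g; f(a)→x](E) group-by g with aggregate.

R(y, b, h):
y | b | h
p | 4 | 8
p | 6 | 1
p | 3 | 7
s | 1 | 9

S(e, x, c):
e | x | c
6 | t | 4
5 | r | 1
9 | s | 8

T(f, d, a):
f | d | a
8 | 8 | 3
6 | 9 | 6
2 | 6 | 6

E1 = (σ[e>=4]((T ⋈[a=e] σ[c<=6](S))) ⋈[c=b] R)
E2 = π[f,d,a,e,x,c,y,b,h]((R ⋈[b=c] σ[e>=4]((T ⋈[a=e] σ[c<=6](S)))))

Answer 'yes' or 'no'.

E1 per-node cardinality:
  T → 3
  S → 3
  σ[c<=6](S) → 2
  (T ⋈[a=e] σ[c<=6](S)) → 2
  σ[e>=4]((T ⋈[a=e] σ[c<=6](S))) → 2
  R → 4
  (σ[e>=4]((T ⋈[a=e] σ[c<=6](S))) ⋈[c=b] R) → 2
E2 per-node cardinality:
  R → 4
  T → 3
  S → 3
  σ[c<=6](S) → 2
  (T ⋈[a=e] σ[c<=6](S)) → 2
  σ[e>=4]((T ⋈[a=e] σ[c<=6](S))) → 2
  (R ⋈[b=c] σ[e>=4]((T ⋈[a=e] σ[c<=6](S)))) → 2
  π[f,d,a,e,x,c,y,b,h]((R ⋈[b=c] σ[e>=4]((T ⋈[a=e] σ[c<=6](S))))) → 2

E1 and E2 produce the same multiset:
f | d | a | e | x | c | y | b | h
2 | 6 | 6 | 6 | t | 4 | p | 4 | 8
6 | 9 | 6 | 6 | t | 4 | p | 4 | 8

yes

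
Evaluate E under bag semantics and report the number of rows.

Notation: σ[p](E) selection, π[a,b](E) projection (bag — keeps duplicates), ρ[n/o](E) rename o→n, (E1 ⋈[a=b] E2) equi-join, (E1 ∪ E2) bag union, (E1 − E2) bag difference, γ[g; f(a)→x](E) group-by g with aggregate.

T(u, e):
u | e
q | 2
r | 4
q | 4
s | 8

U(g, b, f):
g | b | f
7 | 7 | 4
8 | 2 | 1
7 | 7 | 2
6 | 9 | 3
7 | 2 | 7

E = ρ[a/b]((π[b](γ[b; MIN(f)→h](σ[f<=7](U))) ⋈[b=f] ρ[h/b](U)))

Subexpression sizes:
  U → 5
  σ[f<=7](U) → 5
  γ[b; MIN(f)→h](σ[f<=7](U)) → 3
  π[b](γ[b; MIN(f)→h](σ[f<=7](U))) → 3
  U → 5
  ρ[h/b](U) → 5
  (π[b](γ[b; MIN(f)→h](σ[f<=7](U))) ⋈[b=f] ρ[h/b](U)) → 2
  ρ[a/b]((π[b](γ[b; MIN(f)→h](σ[f<=7](U))) ⋈[b=f] ρ[h/b](U))) → 2

|E| = 2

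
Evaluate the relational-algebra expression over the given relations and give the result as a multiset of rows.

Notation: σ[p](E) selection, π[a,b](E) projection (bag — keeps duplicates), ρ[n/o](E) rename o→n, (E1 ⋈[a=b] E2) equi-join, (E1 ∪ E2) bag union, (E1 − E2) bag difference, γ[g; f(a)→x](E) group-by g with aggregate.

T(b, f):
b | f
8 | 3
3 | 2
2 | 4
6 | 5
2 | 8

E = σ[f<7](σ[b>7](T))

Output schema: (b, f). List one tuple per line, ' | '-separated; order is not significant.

Row counts bottom-up:
  T → 5
  σ[b>7](T) → 1
  σ[f<7](σ[b>7](T)) → 1

== RESULT ==
b | f
8 | 3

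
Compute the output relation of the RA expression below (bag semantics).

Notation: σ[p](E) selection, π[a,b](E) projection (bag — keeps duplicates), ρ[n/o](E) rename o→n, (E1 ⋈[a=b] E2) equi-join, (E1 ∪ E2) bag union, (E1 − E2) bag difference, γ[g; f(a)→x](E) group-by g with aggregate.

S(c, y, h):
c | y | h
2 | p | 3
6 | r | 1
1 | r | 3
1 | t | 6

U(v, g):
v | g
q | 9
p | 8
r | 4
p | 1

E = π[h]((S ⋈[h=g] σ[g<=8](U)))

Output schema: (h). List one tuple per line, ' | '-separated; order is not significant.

Stepwise |·|:
  S → 4
  U → 4
  σ[g<=8](U) → 3
  (S ⋈[h=g] σ[g<=8](U)) → 1
  π[h]((S ⋈[h=g] σ[g<=8](U))) → 1

== RESULT ==
h
1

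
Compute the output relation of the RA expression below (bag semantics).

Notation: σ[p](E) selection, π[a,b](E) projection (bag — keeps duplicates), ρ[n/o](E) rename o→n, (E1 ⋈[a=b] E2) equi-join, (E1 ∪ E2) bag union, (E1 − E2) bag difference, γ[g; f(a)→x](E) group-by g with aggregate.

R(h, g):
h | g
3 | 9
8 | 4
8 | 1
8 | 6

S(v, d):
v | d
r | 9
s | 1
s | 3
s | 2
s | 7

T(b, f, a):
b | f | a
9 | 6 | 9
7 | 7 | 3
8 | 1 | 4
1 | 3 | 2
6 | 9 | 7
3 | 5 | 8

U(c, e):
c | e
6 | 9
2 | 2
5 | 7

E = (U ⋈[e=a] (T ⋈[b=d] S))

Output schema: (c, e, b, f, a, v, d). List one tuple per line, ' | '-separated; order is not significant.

Stepwise |·|:
  U → 3
  T → 6
  S → 5
  (T ⋈[b=d] S) → 4
  (U ⋈[e=a] (T ⋈[b=d] S)) → 2

== RESULT ==
c | e | b | f | a | v | d
2 | 2 | 1 | 3 | 2 | s | 1
6 | 9 | 9 | 6 | 9 | r | 9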